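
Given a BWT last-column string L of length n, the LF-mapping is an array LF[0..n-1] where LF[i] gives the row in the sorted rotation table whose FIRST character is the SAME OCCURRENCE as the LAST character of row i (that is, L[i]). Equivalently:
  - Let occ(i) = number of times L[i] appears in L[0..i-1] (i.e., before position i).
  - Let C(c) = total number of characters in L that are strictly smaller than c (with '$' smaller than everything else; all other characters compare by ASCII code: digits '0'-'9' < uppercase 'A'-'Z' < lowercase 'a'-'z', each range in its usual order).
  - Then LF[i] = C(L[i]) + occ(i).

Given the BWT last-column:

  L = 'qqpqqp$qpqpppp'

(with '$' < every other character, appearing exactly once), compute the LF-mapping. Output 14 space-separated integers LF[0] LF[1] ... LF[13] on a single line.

Answer: 8 9 1 10 11 2 0 12 3 13 4 5 6 7

Derivation:
Char counts: '$':1, 'p':7, 'q':6
C (first-col start): C('$')=0, C('p')=1, C('q')=8
L[0]='q': occ=0, LF[0]=C('q')+0=8+0=8
L[1]='q': occ=1, LF[1]=C('q')+1=8+1=9
L[2]='p': occ=0, LF[2]=C('p')+0=1+0=1
L[3]='q': occ=2, LF[3]=C('q')+2=8+2=10
L[4]='q': occ=3, LF[4]=C('q')+3=8+3=11
L[5]='p': occ=1, LF[5]=C('p')+1=1+1=2
L[6]='$': occ=0, LF[6]=C('$')+0=0+0=0
L[7]='q': occ=4, LF[7]=C('q')+4=8+4=12
L[8]='p': occ=2, LF[8]=C('p')+2=1+2=3
L[9]='q': occ=5, LF[9]=C('q')+5=8+5=13
L[10]='p': occ=3, LF[10]=C('p')+3=1+3=4
L[11]='p': occ=4, LF[11]=C('p')+4=1+4=5
L[12]='p': occ=5, LF[12]=C('p')+5=1+5=6
L[13]='p': occ=6, LF[13]=C('p')+6=1+6=7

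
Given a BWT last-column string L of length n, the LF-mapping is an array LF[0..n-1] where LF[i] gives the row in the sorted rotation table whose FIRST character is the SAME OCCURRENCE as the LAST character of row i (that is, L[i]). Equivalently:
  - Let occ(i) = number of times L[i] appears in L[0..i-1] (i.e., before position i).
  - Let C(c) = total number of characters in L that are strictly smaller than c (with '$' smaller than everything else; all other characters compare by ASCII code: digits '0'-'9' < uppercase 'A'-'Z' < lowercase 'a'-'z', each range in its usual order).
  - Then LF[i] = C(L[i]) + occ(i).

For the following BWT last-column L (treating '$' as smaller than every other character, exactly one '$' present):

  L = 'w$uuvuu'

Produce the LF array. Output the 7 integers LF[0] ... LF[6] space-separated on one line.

Char counts: '$':1, 'u':4, 'v':1, 'w':1
C (first-col start): C('$')=0, C('u')=1, C('v')=5, C('w')=6
L[0]='w': occ=0, LF[0]=C('w')+0=6+0=6
L[1]='$': occ=0, LF[1]=C('$')+0=0+0=0
L[2]='u': occ=0, LF[2]=C('u')+0=1+0=1
L[3]='u': occ=1, LF[3]=C('u')+1=1+1=2
L[4]='v': occ=0, LF[4]=C('v')+0=5+0=5
L[5]='u': occ=2, LF[5]=C('u')+2=1+2=3
L[6]='u': occ=3, LF[6]=C('u')+3=1+3=4

Answer: 6 0 1 2 5 3 4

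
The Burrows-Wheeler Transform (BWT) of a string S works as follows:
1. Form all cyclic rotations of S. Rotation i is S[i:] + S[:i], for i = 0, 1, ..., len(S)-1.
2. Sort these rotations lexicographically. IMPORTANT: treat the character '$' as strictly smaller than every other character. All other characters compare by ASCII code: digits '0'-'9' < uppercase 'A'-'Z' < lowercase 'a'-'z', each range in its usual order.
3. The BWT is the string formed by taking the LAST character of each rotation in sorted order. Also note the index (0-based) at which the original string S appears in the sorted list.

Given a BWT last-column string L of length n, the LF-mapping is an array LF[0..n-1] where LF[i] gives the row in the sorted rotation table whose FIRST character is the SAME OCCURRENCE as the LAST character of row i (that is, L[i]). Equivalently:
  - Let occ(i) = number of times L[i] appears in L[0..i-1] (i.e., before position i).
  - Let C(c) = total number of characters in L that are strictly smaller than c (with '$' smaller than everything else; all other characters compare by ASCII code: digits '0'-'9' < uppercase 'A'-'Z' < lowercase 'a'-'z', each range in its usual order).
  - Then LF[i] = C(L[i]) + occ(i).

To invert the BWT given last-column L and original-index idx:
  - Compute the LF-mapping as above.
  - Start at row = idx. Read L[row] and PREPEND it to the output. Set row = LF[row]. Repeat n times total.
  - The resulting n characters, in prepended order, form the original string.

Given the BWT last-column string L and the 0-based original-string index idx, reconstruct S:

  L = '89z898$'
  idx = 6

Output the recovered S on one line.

LF mapping: 1 4 6 2 5 3 0
Walk LF starting at row 6, prepending L[row]:
  step 1: row=6, L[6]='$', prepend. Next row=LF[6]=0
  step 2: row=0, L[0]='8', prepend. Next row=LF[0]=1
  step 3: row=1, L[1]='9', prepend. Next row=LF[1]=4
  step 4: row=4, L[4]='9', prepend. Next row=LF[4]=5
  step 5: row=5, L[5]='8', prepend. Next row=LF[5]=3
  step 6: row=3, L[3]='8', prepend. Next row=LF[3]=2
  step 7: row=2, L[2]='z', prepend. Next row=LF[2]=6
Reversed output: z88998$

Answer: z88998$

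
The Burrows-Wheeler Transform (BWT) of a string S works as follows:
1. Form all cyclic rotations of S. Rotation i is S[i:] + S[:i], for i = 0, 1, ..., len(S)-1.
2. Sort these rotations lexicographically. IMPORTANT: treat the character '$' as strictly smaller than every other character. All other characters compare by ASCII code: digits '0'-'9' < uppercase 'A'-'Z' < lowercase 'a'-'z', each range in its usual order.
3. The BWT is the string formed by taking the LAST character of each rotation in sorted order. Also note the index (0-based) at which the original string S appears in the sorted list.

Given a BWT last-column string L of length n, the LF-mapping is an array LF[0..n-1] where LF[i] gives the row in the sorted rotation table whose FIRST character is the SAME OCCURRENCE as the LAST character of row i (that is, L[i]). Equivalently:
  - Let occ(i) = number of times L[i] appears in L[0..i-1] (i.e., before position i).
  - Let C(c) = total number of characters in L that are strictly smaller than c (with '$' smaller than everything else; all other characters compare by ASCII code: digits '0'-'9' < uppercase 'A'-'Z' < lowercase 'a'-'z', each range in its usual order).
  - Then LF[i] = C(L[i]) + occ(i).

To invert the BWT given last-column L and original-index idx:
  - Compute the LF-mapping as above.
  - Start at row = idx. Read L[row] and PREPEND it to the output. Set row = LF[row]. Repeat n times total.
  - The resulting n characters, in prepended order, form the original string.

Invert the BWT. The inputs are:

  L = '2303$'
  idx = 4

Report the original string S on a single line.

Answer: 3302$

Derivation:
LF mapping: 2 3 1 4 0
Walk LF starting at row 4, prepending L[row]:
  step 1: row=4, L[4]='$', prepend. Next row=LF[4]=0
  step 2: row=0, L[0]='2', prepend. Next row=LF[0]=2
  step 3: row=2, L[2]='0', prepend. Next row=LF[2]=1
  step 4: row=1, L[1]='3', prepend. Next row=LF[1]=3
  step 5: row=3, L[3]='3', prepend. Next row=LF[3]=4
Reversed output: 3302$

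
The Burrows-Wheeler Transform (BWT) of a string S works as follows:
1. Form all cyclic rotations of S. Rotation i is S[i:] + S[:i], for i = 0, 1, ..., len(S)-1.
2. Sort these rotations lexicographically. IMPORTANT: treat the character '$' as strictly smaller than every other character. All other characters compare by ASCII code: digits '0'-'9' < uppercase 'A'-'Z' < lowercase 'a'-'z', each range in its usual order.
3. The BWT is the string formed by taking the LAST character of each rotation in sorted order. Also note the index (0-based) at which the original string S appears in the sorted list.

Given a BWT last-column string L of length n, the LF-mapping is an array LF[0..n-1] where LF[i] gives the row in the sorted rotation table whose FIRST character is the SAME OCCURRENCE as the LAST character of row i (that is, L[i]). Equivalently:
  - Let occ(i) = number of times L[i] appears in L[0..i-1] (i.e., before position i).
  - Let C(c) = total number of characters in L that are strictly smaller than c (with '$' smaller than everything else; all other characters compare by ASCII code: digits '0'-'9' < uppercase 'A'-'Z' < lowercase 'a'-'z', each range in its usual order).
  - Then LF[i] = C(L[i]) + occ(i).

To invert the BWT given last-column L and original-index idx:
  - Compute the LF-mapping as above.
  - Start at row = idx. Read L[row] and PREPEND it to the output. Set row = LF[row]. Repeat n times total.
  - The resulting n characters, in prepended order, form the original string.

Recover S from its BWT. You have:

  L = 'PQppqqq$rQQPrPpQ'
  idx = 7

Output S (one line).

Answer: QrqQpPqQprpPqQP$

Derivation:
LF mapping: 1 4 8 9 11 12 13 0 14 5 6 2 15 3 10 7
Walk LF starting at row 7, prepending L[row]:
  step 1: row=7, L[7]='$', prepend. Next row=LF[7]=0
  step 2: row=0, L[0]='P', prepend. Next row=LF[0]=1
  step 3: row=1, L[1]='Q', prepend. Next row=LF[1]=4
  step 4: row=4, L[4]='q', prepend. Next row=LF[4]=11
  step 5: row=11, L[11]='P', prepend. Next row=LF[11]=2
  step 6: row=2, L[2]='p', prepend. Next row=LF[2]=8
  step 7: row=8, L[8]='r', prepend. Next row=LF[8]=14
  step 8: row=14, L[14]='p', prepend. Next row=LF[14]=10
  step 9: row=10, L[10]='Q', prepend. Next row=LF[10]=6
  step 10: row=6, L[6]='q', prepend. Next row=LF[6]=13
  step 11: row=13, L[13]='P', prepend. Next row=LF[13]=3
  step 12: row=3, L[3]='p', prepend. Next row=LF[3]=9
  step 13: row=9, L[9]='Q', prepend. Next row=LF[9]=5
  step 14: row=5, L[5]='q', prepend. Next row=LF[5]=12
  step 15: row=12, L[12]='r', prepend. Next row=LF[12]=15
  step 16: row=15, L[15]='Q', prepend. Next row=LF[15]=7
Reversed output: QrqQpPqQprpPqQP$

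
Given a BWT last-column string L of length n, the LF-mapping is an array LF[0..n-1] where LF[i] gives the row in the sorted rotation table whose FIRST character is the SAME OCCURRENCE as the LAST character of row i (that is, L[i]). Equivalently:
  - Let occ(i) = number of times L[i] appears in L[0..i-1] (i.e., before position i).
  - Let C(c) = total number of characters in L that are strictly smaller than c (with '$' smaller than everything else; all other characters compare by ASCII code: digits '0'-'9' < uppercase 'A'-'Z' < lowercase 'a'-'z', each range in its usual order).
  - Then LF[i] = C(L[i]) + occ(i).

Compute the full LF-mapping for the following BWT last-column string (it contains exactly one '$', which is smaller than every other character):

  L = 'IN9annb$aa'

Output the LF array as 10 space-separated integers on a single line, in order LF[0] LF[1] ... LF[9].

Answer: 2 3 1 4 8 9 7 0 5 6

Derivation:
Char counts: '$':1, '9':1, 'I':1, 'N':1, 'a':3, 'b':1, 'n':2
C (first-col start): C('$')=0, C('9')=1, C('I')=2, C('N')=3, C('a')=4, C('b')=7, C('n')=8
L[0]='I': occ=0, LF[0]=C('I')+0=2+0=2
L[1]='N': occ=0, LF[1]=C('N')+0=3+0=3
L[2]='9': occ=0, LF[2]=C('9')+0=1+0=1
L[3]='a': occ=0, LF[3]=C('a')+0=4+0=4
L[4]='n': occ=0, LF[4]=C('n')+0=8+0=8
L[5]='n': occ=1, LF[5]=C('n')+1=8+1=9
L[6]='b': occ=0, LF[6]=C('b')+0=7+0=7
L[7]='$': occ=0, LF[7]=C('$')+0=0+0=0
L[8]='a': occ=1, LF[8]=C('a')+1=4+1=5
L[9]='a': occ=2, LF[9]=C('a')+2=4+2=6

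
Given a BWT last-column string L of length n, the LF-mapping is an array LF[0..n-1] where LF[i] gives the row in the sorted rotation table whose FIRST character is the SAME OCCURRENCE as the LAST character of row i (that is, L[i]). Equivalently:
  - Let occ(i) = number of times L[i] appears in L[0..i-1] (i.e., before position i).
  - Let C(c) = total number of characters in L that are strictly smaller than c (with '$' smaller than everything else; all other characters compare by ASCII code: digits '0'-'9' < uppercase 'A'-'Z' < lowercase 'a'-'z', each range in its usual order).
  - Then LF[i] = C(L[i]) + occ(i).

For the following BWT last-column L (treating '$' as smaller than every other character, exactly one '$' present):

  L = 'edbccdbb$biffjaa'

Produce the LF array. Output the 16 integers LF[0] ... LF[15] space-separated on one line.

Char counts: '$':1, 'a':2, 'b':4, 'c':2, 'd':2, 'e':1, 'f':2, 'i':1, 'j':1
C (first-col start): C('$')=0, C('a')=1, C('b')=3, C('c')=7, C('d')=9, C('e')=11, C('f')=12, C('i')=14, C('j')=15
L[0]='e': occ=0, LF[0]=C('e')+0=11+0=11
L[1]='d': occ=0, LF[1]=C('d')+0=9+0=9
L[2]='b': occ=0, LF[2]=C('b')+0=3+0=3
L[3]='c': occ=0, LF[3]=C('c')+0=7+0=7
L[4]='c': occ=1, LF[4]=C('c')+1=7+1=8
L[5]='d': occ=1, LF[5]=C('d')+1=9+1=10
L[6]='b': occ=1, LF[6]=C('b')+1=3+1=4
L[7]='b': occ=2, LF[7]=C('b')+2=3+2=5
L[8]='$': occ=0, LF[8]=C('$')+0=0+0=0
L[9]='b': occ=3, LF[9]=C('b')+3=3+3=6
L[10]='i': occ=0, LF[10]=C('i')+0=14+0=14
L[11]='f': occ=0, LF[11]=C('f')+0=12+0=12
L[12]='f': occ=1, LF[12]=C('f')+1=12+1=13
L[13]='j': occ=0, LF[13]=C('j')+0=15+0=15
L[14]='a': occ=0, LF[14]=C('a')+0=1+0=1
L[15]='a': occ=1, LF[15]=C('a')+1=1+1=2

Answer: 11 9 3 7 8 10 4 5 0 6 14 12 13 15 1 2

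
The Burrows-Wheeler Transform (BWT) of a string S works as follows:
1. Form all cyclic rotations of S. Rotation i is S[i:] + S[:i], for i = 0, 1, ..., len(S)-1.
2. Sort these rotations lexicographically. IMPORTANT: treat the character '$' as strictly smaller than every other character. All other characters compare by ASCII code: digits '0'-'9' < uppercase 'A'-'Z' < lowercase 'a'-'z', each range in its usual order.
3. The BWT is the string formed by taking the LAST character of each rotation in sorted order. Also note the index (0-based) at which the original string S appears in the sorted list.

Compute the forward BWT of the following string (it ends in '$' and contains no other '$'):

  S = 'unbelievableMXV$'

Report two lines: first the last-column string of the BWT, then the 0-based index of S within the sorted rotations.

Answer: VeXMvnalbilbeu$e
14

Derivation:
All 16 rotations (rotation i = S[i:]+S[:i]):
  rot[0] = unbelievableMXV$
  rot[1] = nbelievableMXV$u
  rot[2] = believableMXV$un
  rot[3] = elievableMXV$unb
  rot[4] = lievableMXV$unbe
  rot[5] = ievableMXV$unbel
  rot[6] = evableMXV$unbeli
  rot[7] = vableMXV$unbelie
  rot[8] = ableMXV$unbeliev
  rot[9] = bleMXV$unbelieva
  rot[10] = leMXV$unbelievab
  rot[11] = eMXV$unbelievabl
  rot[12] = MXV$unbelievable
  rot[13] = XV$unbelievableM
  rot[14] = V$unbelievableMX
  rot[15] = $unbelievableMXV
Sorted (with $ < everything):
  sorted[0] = $unbelievableMXV  (last char: 'V')
  sorted[1] = MXV$unbelievable  (last char: 'e')
  sorted[2] = V$unbelievableMX  (last char: 'X')
  sorted[3] = XV$unbelievableM  (last char: 'M')
  sorted[4] = ableMXV$unbeliev  (last char: 'v')
  sorted[5] = believableMXV$un  (last char: 'n')
  sorted[6] = bleMXV$unbelieva  (last char: 'a')
  sorted[7] = eMXV$unbelievabl  (last char: 'l')
  sorted[8] = elievableMXV$unb  (last char: 'b')
  sorted[9] = evableMXV$unbeli  (last char: 'i')
  sorted[10] = ievableMXV$unbel  (last char: 'l')
  sorted[11] = leMXV$unbelievab  (last char: 'b')
  sorted[12] = lievableMXV$unbe  (last char: 'e')
  sorted[13] = nbelievableMXV$u  (last char: 'u')
  sorted[14] = unbelievableMXV$  (last char: '$')
  sorted[15] = vableMXV$unbelie  (last char: 'e')
Last column: VeXMvnalbilbeu$e
Original string S is at sorted index 14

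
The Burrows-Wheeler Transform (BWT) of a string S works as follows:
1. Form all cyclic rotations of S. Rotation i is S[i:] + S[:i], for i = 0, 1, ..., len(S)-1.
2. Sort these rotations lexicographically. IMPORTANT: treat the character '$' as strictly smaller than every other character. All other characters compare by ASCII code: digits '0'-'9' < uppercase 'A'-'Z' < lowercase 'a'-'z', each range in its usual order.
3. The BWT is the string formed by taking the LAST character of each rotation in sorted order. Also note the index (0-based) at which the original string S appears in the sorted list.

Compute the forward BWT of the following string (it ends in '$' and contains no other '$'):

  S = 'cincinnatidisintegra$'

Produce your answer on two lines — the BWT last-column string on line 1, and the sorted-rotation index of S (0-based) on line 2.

Answer: arn$nitetccsdniiigina
3

Derivation:
All 21 rotations (rotation i = S[i:]+S[:i]):
  rot[0] = cincinnatidisintegra$
  rot[1] = incinnatidisintegra$c
  rot[2] = ncinnatidisintegra$ci
  rot[3] = cinnatidisintegra$cin
  rot[4] = innatidisintegra$cinc
  rot[5] = nnatidisintegra$cinci
  rot[6] = natidisintegra$cincin
  rot[7] = atidisintegra$cincinn
  rot[8] = tidisintegra$cincinna
  rot[9] = idisintegra$cincinnat
  rot[10] = disintegra$cincinnati
  rot[11] = isintegra$cincinnatid
  rot[12] = sintegra$cincinnatidi
  rot[13] = integra$cincinnatidis
  rot[14] = ntegra$cincinnatidisi
  rot[15] = tegra$cincinnatidisin
  rot[16] = egra$cincinnatidisint
  rot[17] = gra$cincinnatidisinte
  rot[18] = ra$cincinnatidisinteg
  rot[19] = a$cincinnatidisintegr
  rot[20] = $cincinnatidisintegra
Sorted (with $ < everything):
  sorted[0] = $cincinnatidisintegra  (last char: 'a')
  sorted[1] = a$cincinnatidisintegr  (last char: 'r')
  sorted[2] = atidisintegra$cincinn  (last char: 'n')
  sorted[3] = cincinnatidisintegra$  (last char: '$')
  sorted[4] = cinnatidisintegra$cin  (last char: 'n')
  sorted[5] = disintegra$cincinnati  (last char: 'i')
  sorted[6] = egra$cincinnatidisint  (last char: 't')
  sorted[7] = gra$cincinnatidisinte  (last char: 'e')
  sorted[8] = idisintegra$cincinnat  (last char: 't')
  sorted[9] = incinnatidisintegra$c  (last char: 'c')
  sorted[10] = innatidisintegra$cinc  (last char: 'c')
  sorted[11] = integra$cincinnatidis  (last char: 's')
  sorted[12] = isintegra$cincinnatid  (last char: 'd')
  sorted[13] = natidisintegra$cincin  (last char: 'n')
  sorted[14] = ncinnatidisintegra$ci  (last char: 'i')
  sorted[15] = nnatidisintegra$cinci  (last char: 'i')
  sorted[16] = ntegra$cincinnatidisi  (last char: 'i')
  sorted[17] = ra$cincinnatidisinteg  (last char: 'g')
  sorted[18] = sintegra$cincinnatidi  (last char: 'i')
  sorted[19] = tegra$cincinnatidisin  (last char: 'n')
  sorted[20] = tidisintegra$cincinna  (last char: 'a')
Last column: arn$nitetccsdniiigina
Original string S is at sorted index 3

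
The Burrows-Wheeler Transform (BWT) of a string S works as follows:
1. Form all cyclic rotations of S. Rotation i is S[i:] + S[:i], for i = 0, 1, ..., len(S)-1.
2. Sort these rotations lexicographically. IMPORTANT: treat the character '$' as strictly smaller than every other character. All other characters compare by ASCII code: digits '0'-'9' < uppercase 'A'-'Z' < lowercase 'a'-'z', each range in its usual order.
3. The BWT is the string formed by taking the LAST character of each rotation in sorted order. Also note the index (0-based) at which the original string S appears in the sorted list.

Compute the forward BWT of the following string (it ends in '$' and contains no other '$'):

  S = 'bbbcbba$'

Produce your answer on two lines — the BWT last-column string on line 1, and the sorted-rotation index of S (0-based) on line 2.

Answer: abbc$bbb
4

Derivation:
All 8 rotations (rotation i = S[i:]+S[:i]):
  rot[0] = bbbcbba$
  rot[1] = bbcbba$b
  rot[2] = bcbba$bb
  rot[3] = cbba$bbb
  rot[4] = bba$bbbc
  rot[5] = ba$bbbcb
  rot[6] = a$bbbcbb
  rot[7] = $bbbcbba
Sorted (with $ < everything):
  sorted[0] = $bbbcbba  (last char: 'a')
  sorted[1] = a$bbbcbb  (last char: 'b')
  sorted[2] = ba$bbbcb  (last char: 'b')
  sorted[3] = bba$bbbc  (last char: 'c')
  sorted[4] = bbbcbba$  (last char: '$')
  sorted[5] = bbcbba$b  (last char: 'b')
  sorted[6] = bcbba$bb  (last char: 'b')
  sorted[7] = cbba$bbb  (last char: 'b')
Last column: abbc$bbb
Original string S is at sorted index 4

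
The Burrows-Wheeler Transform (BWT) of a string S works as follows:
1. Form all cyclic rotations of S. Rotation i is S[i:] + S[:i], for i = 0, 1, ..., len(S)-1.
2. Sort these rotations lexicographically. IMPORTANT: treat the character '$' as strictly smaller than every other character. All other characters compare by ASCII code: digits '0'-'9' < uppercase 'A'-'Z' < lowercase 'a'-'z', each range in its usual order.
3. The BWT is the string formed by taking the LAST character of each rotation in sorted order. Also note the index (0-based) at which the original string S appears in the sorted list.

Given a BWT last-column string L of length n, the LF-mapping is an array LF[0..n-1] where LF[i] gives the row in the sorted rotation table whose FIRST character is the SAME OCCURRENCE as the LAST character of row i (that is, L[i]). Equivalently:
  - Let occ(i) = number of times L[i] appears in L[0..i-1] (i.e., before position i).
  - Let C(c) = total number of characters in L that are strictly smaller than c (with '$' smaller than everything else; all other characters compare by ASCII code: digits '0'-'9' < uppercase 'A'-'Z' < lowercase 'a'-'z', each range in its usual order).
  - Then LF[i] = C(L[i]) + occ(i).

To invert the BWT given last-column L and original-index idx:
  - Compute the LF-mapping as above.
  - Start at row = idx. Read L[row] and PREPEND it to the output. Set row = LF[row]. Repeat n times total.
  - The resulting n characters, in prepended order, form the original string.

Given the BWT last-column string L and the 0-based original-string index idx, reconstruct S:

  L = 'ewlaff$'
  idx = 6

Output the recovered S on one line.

Answer: waffle$

Derivation:
LF mapping: 2 6 5 1 3 4 0
Walk LF starting at row 6, prepending L[row]:
  step 1: row=6, L[6]='$', prepend. Next row=LF[6]=0
  step 2: row=0, L[0]='e', prepend. Next row=LF[0]=2
  step 3: row=2, L[2]='l', prepend. Next row=LF[2]=5
  step 4: row=5, L[5]='f', prepend. Next row=LF[5]=4
  step 5: row=4, L[4]='f', prepend. Next row=LF[4]=3
  step 6: row=3, L[3]='a', prepend. Next row=LF[3]=1
  step 7: row=1, L[1]='w', prepend. Next row=LF[1]=6
Reversed output: waffle$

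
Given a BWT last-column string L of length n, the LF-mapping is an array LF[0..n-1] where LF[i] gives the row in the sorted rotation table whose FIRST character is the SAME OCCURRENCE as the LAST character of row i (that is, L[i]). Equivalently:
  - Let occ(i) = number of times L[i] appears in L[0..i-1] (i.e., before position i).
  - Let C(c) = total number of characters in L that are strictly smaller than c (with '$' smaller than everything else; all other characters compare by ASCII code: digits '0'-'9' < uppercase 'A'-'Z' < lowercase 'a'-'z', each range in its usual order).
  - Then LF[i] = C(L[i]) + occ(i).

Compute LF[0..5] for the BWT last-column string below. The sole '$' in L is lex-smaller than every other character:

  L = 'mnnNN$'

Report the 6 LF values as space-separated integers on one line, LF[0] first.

Answer: 3 4 5 1 2 0

Derivation:
Char counts: '$':1, 'N':2, 'm':1, 'n':2
C (first-col start): C('$')=0, C('N')=1, C('m')=3, C('n')=4
L[0]='m': occ=0, LF[0]=C('m')+0=3+0=3
L[1]='n': occ=0, LF[1]=C('n')+0=4+0=4
L[2]='n': occ=1, LF[2]=C('n')+1=4+1=5
L[3]='N': occ=0, LF[3]=C('N')+0=1+0=1
L[4]='N': occ=1, LF[4]=C('N')+1=1+1=2
L[5]='$': occ=0, LF[5]=C('$')+0=0+0=0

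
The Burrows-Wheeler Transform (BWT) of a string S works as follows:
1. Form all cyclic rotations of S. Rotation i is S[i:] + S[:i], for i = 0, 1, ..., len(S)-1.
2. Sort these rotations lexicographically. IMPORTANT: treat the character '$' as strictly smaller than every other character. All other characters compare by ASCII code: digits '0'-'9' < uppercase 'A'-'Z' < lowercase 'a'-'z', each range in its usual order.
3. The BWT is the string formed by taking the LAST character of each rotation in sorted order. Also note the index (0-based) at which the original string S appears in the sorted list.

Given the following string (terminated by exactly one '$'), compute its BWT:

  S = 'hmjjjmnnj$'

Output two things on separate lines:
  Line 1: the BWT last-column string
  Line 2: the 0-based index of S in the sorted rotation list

Answer: j$nmjjhjnm
1

Derivation:
All 10 rotations (rotation i = S[i:]+S[:i]):
  rot[0] = hmjjjmnnj$
  rot[1] = mjjjmnnj$h
  rot[2] = jjjmnnj$hm
  rot[3] = jjmnnj$hmj
  rot[4] = jmnnj$hmjj
  rot[5] = mnnj$hmjjj
  rot[6] = nnj$hmjjjm
  rot[7] = nj$hmjjjmn
  rot[8] = j$hmjjjmnn
  rot[9] = $hmjjjmnnj
Sorted (with $ < everything):
  sorted[0] = $hmjjjmnnj  (last char: 'j')
  sorted[1] = hmjjjmnnj$  (last char: '$')
  sorted[2] = j$hmjjjmnn  (last char: 'n')
  sorted[3] = jjjmnnj$hm  (last char: 'm')
  sorted[4] = jjmnnj$hmj  (last char: 'j')
  sorted[5] = jmnnj$hmjj  (last char: 'j')
  sorted[6] = mjjjmnnj$h  (last char: 'h')
  sorted[7] = mnnj$hmjjj  (last char: 'j')
  sorted[8] = nj$hmjjjmn  (last char: 'n')
  sorted[9] = nnj$hmjjjm  (last char: 'm')
Last column: j$nmjjhjnm
Original string S is at sorted index 1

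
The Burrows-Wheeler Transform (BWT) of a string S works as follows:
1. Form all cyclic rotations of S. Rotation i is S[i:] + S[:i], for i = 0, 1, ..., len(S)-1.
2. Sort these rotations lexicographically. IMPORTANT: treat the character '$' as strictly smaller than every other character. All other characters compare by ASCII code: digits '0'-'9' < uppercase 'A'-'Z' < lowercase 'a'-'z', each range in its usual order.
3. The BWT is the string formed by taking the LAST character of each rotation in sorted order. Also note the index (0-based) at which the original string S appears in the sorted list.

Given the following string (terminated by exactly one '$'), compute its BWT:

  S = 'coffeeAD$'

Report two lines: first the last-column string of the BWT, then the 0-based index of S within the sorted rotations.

All 9 rotations (rotation i = S[i:]+S[:i]):
  rot[0] = coffeeAD$
  rot[1] = offeeAD$c
  rot[2] = ffeeAD$co
  rot[3] = feeAD$cof
  rot[4] = eeAD$coff
  rot[5] = eAD$coffe
  rot[6] = AD$coffee
  rot[7] = D$coffeeA
  rot[8] = $coffeeAD
Sorted (with $ < everything):
  sorted[0] = $coffeeAD  (last char: 'D')
  sorted[1] = AD$coffee  (last char: 'e')
  sorted[2] = D$coffeeA  (last char: 'A')
  sorted[3] = coffeeAD$  (last char: '$')
  sorted[4] = eAD$coffe  (last char: 'e')
  sorted[5] = eeAD$coff  (last char: 'f')
  sorted[6] = feeAD$cof  (last char: 'f')
  sorted[7] = ffeeAD$co  (last char: 'o')
  sorted[8] = offeeAD$c  (last char: 'c')
Last column: DeA$effoc
Original string S is at sorted index 3

Answer: DeA$effoc
3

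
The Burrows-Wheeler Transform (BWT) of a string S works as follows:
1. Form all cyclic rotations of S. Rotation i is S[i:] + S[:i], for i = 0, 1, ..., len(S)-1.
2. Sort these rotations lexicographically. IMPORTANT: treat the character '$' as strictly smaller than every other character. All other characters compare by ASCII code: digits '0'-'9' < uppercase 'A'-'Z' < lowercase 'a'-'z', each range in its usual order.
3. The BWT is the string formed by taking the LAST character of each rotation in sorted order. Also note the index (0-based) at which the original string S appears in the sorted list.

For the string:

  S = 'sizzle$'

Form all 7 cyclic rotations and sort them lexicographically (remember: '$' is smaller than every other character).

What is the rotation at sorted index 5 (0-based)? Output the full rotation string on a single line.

Answer: zle$siz

Derivation:
All 7 rotations (rotation i = S[i:]+S[:i]):
  rot[0] = sizzle$
  rot[1] = izzle$s
  rot[2] = zzle$si
  rot[3] = zle$siz
  rot[4] = le$sizz
  rot[5] = e$sizzl
  rot[6] = $sizzle
Sorted (with $ < everything):
  sorted[0] = $sizzle
  sorted[1] = e$sizzl
  sorted[2] = izzle$s
  sorted[3] = le$sizz
  sorted[4] = sizzle$
  sorted[5] = zle$siz
  sorted[6] = zzle$si
sorted[5] = zle$siz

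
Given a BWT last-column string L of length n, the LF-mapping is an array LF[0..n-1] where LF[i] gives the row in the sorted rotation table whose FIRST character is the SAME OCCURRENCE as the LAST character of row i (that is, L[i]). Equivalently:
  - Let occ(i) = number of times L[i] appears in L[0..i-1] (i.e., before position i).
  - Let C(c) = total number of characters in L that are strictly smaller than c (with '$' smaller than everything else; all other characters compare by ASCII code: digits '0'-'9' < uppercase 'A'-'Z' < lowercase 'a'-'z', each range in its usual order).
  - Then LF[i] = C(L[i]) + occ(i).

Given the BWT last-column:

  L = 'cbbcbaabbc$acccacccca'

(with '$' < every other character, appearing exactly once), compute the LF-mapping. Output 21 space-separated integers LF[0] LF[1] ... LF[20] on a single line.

Answer: 11 6 7 12 8 1 2 9 10 13 0 3 14 15 16 4 17 18 19 20 5

Derivation:
Char counts: '$':1, 'a':5, 'b':5, 'c':10
C (first-col start): C('$')=0, C('a')=1, C('b')=6, C('c')=11
L[0]='c': occ=0, LF[0]=C('c')+0=11+0=11
L[1]='b': occ=0, LF[1]=C('b')+0=6+0=6
L[2]='b': occ=1, LF[2]=C('b')+1=6+1=7
L[3]='c': occ=1, LF[3]=C('c')+1=11+1=12
L[4]='b': occ=2, LF[4]=C('b')+2=6+2=8
L[5]='a': occ=0, LF[5]=C('a')+0=1+0=1
L[6]='a': occ=1, LF[6]=C('a')+1=1+1=2
L[7]='b': occ=3, LF[7]=C('b')+3=6+3=9
L[8]='b': occ=4, LF[8]=C('b')+4=6+4=10
L[9]='c': occ=2, LF[9]=C('c')+2=11+2=13
L[10]='$': occ=0, LF[10]=C('$')+0=0+0=0
L[11]='a': occ=2, LF[11]=C('a')+2=1+2=3
L[12]='c': occ=3, LF[12]=C('c')+3=11+3=14
L[13]='c': occ=4, LF[13]=C('c')+4=11+4=15
L[14]='c': occ=5, LF[14]=C('c')+5=11+5=16
L[15]='a': occ=3, LF[15]=C('a')+3=1+3=4
L[16]='c': occ=6, LF[16]=C('c')+6=11+6=17
L[17]='c': occ=7, LF[17]=C('c')+7=11+7=18
L[18]='c': occ=8, LF[18]=C('c')+8=11+8=19
L[19]='c': occ=9, LF[19]=C('c')+9=11+9=20
L[20]='a': occ=4, LF[20]=C('a')+4=1+4=5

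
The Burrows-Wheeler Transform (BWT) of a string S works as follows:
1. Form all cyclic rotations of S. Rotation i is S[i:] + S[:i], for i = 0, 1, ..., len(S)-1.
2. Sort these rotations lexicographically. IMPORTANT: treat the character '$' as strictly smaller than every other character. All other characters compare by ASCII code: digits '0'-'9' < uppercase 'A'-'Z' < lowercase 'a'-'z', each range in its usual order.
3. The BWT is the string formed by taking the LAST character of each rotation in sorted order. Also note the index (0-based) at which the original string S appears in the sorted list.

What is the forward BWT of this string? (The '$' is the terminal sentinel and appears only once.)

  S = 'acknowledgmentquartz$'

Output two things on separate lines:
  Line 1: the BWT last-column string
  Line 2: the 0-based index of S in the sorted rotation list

Answer: z$uaelmdcwgkentanrqot
1

Derivation:
All 21 rotations (rotation i = S[i:]+S[:i]):
  rot[0] = acknowledgmentquartz$
  rot[1] = cknowledgmentquartz$a
  rot[2] = knowledgmentquartz$ac
  rot[3] = nowledgmentquartz$ack
  rot[4] = owledgmentquartz$ackn
  rot[5] = wledgmentquartz$ackno
  rot[6] = ledgmentquartz$acknow
  rot[7] = edgmentquartz$acknowl
  rot[8] = dgmentquartz$acknowle
  rot[9] = gmentquartz$acknowled
  rot[10] = mentquartz$acknowledg
  rot[11] = entquartz$acknowledgm
  rot[12] = ntquartz$acknowledgme
  rot[13] = tquartz$acknowledgmen
  rot[14] = quartz$acknowledgment
  rot[15] = uartz$acknowledgmentq
  rot[16] = artz$acknowledgmentqu
  rot[17] = rtz$acknowledgmentqua
  rot[18] = tz$acknowledgmentquar
  rot[19] = z$acknowledgmentquart
  rot[20] = $acknowledgmentquartz
Sorted (with $ < everything):
  sorted[0] = $acknowledgmentquartz  (last char: 'z')
  sorted[1] = acknowledgmentquartz$  (last char: '$')
  sorted[2] = artz$acknowledgmentqu  (last char: 'u')
  sorted[3] = cknowledgmentquartz$a  (last char: 'a')
  sorted[4] = dgmentquartz$acknowle  (last char: 'e')
  sorted[5] = edgmentquartz$acknowl  (last char: 'l')
  sorted[6] = entquartz$acknowledgm  (last char: 'm')
  sorted[7] = gmentquartz$acknowled  (last char: 'd')
  sorted[8] = knowledgmentquartz$ac  (last char: 'c')
  sorted[9] = ledgmentquartz$acknow  (last char: 'w')
  sorted[10] = mentquartz$acknowledg  (last char: 'g')
  sorted[11] = nowledgmentquartz$ack  (last char: 'k')
  sorted[12] = ntquartz$acknowledgme  (last char: 'e')
  sorted[13] = owledgmentquartz$ackn  (last char: 'n')
  sorted[14] = quartz$acknowledgment  (last char: 't')
  sorted[15] = rtz$acknowledgmentqua  (last char: 'a')
  sorted[16] = tquartz$acknowledgmen  (last char: 'n')
  sorted[17] = tz$acknowledgmentquar  (last char: 'r')
  sorted[18] = uartz$acknowledgmentq  (last char: 'q')
  sorted[19] = wledgmentquartz$ackno  (last char: 'o')
  sorted[20] = z$acknowledgmentquart  (last char: 't')
Last column: z$uaelmdcwgkentanrqot
Original string S is at sorted index 1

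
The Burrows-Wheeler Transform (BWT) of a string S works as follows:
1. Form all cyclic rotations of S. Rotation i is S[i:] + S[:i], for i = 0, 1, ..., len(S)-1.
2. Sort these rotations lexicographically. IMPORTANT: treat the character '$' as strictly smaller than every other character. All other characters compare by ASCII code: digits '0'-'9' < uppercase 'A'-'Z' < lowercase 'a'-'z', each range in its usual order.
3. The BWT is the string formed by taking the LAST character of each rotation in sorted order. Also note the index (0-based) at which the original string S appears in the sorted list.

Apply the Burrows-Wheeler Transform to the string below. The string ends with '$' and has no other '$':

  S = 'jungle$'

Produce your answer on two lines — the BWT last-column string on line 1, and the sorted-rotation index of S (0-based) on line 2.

Answer: eln$guj
3

Derivation:
All 7 rotations (rotation i = S[i:]+S[:i]):
  rot[0] = jungle$
  rot[1] = ungle$j
  rot[2] = ngle$ju
  rot[3] = gle$jun
  rot[4] = le$jung
  rot[5] = e$jungl
  rot[6] = $jungle
Sorted (with $ < everything):
  sorted[0] = $jungle  (last char: 'e')
  sorted[1] = e$jungl  (last char: 'l')
  sorted[2] = gle$jun  (last char: 'n')
  sorted[3] = jungle$  (last char: '$')
  sorted[4] = le$jung  (last char: 'g')
  sorted[5] = ngle$ju  (last char: 'u')
  sorted[6] = ungle$j  (last char: 'j')
Last column: eln$guj
Original string S is at sorted index 3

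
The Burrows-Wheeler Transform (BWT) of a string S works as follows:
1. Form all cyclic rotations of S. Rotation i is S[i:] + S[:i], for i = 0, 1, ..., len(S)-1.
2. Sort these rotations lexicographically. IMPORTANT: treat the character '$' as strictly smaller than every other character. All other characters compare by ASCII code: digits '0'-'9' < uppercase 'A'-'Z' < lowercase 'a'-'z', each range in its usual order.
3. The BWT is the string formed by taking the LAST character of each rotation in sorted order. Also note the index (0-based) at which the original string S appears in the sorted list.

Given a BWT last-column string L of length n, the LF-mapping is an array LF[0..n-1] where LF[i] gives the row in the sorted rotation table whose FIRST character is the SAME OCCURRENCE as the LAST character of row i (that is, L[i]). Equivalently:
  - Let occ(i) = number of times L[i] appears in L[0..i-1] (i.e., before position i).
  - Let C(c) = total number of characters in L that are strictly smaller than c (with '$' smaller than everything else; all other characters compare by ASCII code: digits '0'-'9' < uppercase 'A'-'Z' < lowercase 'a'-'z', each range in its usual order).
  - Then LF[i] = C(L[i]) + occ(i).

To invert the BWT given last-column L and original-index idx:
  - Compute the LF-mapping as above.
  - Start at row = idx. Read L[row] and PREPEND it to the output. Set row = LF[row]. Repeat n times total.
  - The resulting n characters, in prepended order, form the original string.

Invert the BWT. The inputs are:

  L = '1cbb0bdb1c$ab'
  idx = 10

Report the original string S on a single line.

LF mapping: 2 10 5 6 1 7 12 8 3 11 0 4 9
Walk LF starting at row 10, prepending L[row]:
  step 1: row=10, L[10]='$', prepend. Next row=LF[10]=0
  step 2: row=0, L[0]='1', prepend. Next row=LF[0]=2
  step 3: row=2, L[2]='b', prepend. Next row=LF[2]=5
  step 4: row=5, L[5]='b', prepend. Next row=LF[5]=7
  step 5: row=7, L[7]='b', prepend. Next row=LF[7]=8
  step 6: row=8, L[8]='1', prepend. Next row=LF[8]=3
  step 7: row=3, L[3]='b', prepend. Next row=LF[3]=6
  step 8: row=6, L[6]='d', prepend. Next row=LF[6]=12
  step 9: row=12, L[12]='b', prepend. Next row=LF[12]=9
  step 10: row=9, L[9]='c', prepend. Next row=LF[9]=11
  step 11: row=11, L[11]='a', prepend. Next row=LF[11]=4
  step 12: row=4, L[4]='0', prepend. Next row=LF[4]=1
  step 13: row=1, L[1]='c', prepend. Next row=LF[1]=10
Reversed output: c0acbdb1bbb1$

Answer: c0acbdb1bbb1$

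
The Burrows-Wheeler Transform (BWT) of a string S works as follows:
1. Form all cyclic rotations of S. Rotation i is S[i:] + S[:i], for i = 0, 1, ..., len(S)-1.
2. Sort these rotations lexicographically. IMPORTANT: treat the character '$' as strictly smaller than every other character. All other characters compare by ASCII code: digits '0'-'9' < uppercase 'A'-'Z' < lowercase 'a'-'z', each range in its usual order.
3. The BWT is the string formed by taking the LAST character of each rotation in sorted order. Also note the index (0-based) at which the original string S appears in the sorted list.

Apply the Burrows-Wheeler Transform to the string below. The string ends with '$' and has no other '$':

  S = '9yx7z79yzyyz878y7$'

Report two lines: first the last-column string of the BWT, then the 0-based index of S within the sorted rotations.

All 18 rotations (rotation i = S[i:]+S[:i]):
  rot[0] = 9yx7z79yzyyz878y7$
  rot[1] = yx7z79yzyyz878y7$9
  rot[2] = x7z79yzyyz878y7$9y
  rot[3] = 7z79yzyyz878y7$9yx
  rot[4] = z79yzyyz878y7$9yx7
  rot[5] = 79yzyyz878y7$9yx7z
  rot[6] = 9yzyyz878y7$9yx7z7
  rot[7] = yzyyz878y7$9yx7z79
  rot[8] = zyyz878y7$9yx7z79y
  rot[9] = yyz878y7$9yx7z79yz
  rot[10] = yz878y7$9yx7z79yzy
  rot[11] = z878y7$9yx7z79yzyy
  rot[12] = 878y7$9yx7z79yzyyz
  rot[13] = 78y7$9yx7z79yzyyz8
  rot[14] = 8y7$9yx7z79yzyyz87
  rot[15] = y7$9yx7z79yzyyz878
  rot[16] = 7$9yx7z79yzyyz878y
  rot[17] = $9yx7z79yzyyz878y7
Sorted (with $ < everything):
  sorted[0] = $9yx7z79yzyyz878y7  (last char: '7')
  sorted[1] = 7$9yx7z79yzyyz878y  (last char: 'y')
  sorted[2] = 78y7$9yx7z79yzyyz8  (last char: '8')
  sorted[3] = 79yzyyz878y7$9yx7z  (last char: 'z')
  sorted[4] = 7z79yzyyz878y7$9yx  (last char: 'x')
  sorted[5] = 878y7$9yx7z79yzyyz  (last char: 'z')
  sorted[6] = 8y7$9yx7z79yzyyz87  (last char: '7')
  sorted[7] = 9yx7z79yzyyz878y7$  (last char: '$')
  sorted[8] = 9yzyyz878y7$9yx7z7  (last char: '7')
  sorted[9] = x7z79yzyyz878y7$9y  (last char: 'y')
  sorted[10] = y7$9yx7z79yzyyz878  (last char: '8')
  sorted[11] = yx7z79yzyyz878y7$9  (last char: '9')
  sorted[12] = yyz878y7$9yx7z79yz  (last char: 'z')
  sorted[13] = yz878y7$9yx7z79yzy  (last char: 'y')
  sorted[14] = yzyyz878y7$9yx7z79  (last char: '9')
  sorted[15] = z79yzyyz878y7$9yx7  (last char: '7')
  sorted[16] = z878y7$9yx7z79yzyy  (last char: 'y')
  sorted[17] = zyyz878y7$9yx7z79y  (last char: 'y')
Last column: 7y8zxz7$7y89zy97yy
Original string S is at sorted index 7

Answer: 7y8zxz7$7y89zy97yy
7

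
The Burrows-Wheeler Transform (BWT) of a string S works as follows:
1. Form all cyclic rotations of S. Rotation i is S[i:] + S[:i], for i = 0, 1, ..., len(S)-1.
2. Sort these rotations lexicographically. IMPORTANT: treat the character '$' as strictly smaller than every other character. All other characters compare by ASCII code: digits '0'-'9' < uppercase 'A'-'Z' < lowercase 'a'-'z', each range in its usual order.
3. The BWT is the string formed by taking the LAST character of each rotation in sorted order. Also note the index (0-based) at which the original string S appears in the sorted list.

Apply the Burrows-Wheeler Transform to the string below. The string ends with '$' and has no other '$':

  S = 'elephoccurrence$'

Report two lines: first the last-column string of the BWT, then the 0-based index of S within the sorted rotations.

All 16 rotations (rotation i = S[i:]+S[:i]):
  rot[0] = elephoccurrence$
  rot[1] = lephoccurrence$e
  rot[2] = ephoccurrence$el
  rot[3] = phoccurrence$ele
  rot[4] = hoccurrence$elep
  rot[5] = occurrence$eleph
  rot[6] = ccurrence$elepho
  rot[7] = currence$elephoc
  rot[8] = urrence$elephocc
  rot[9] = rrence$elephoccu
  rot[10] = rence$elephoccur
  rot[11] = ence$elephoccurr
  rot[12] = nce$elephoccurre
  rot[13] = ce$elephoccurren
  rot[14] = e$elephoccurrenc
  rot[15] = $elephoccurrence
Sorted (with $ < everything):
  sorted[0] = $elephoccurrence  (last char: 'e')
  sorted[1] = ccurrence$elepho  (last char: 'o')
  sorted[2] = ce$elephoccurren  (last char: 'n')
  sorted[3] = currence$elephoc  (last char: 'c')
  sorted[4] = e$elephoccurrenc  (last char: 'c')
  sorted[5] = elephoccurrence$  (last char: '$')
  sorted[6] = ence$elephoccurr  (last char: 'r')
  sorted[7] = ephoccurrence$el  (last char: 'l')
  sorted[8] = hoccurrence$elep  (last char: 'p')
  sorted[9] = lephoccurrence$e  (last char: 'e')
  sorted[10] = nce$elephoccurre  (last char: 'e')
  sorted[11] = occurrence$eleph  (last char: 'h')
  sorted[12] = phoccurrence$ele  (last char: 'e')
  sorted[13] = rence$elephoccur  (last char: 'r')
  sorted[14] = rrence$elephoccu  (last char: 'u')
  sorted[15] = urrence$elephocc  (last char: 'c')
Last column: eoncc$rlpeeheruc
Original string S is at sorted index 5

Answer: eoncc$rlpeeheruc
5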